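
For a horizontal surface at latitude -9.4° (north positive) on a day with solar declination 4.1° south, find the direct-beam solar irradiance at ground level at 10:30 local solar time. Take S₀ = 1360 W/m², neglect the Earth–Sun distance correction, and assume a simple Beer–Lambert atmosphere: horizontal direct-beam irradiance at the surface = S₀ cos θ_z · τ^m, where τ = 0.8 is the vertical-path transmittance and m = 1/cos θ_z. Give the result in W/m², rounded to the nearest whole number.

Hour angle H = 15° × (10.5 − 12) = -22.50°.
cos θ_z = sin φ sin δ + cos φ cos δ cos H = (-0.1633)(-0.0715) + (0.9866)(0.9974)(0.9239) = 0.9208.
Air mass m = 1/cos θ_z = 1/0.9208 = 1.086; τ^m = 0.8^1.086 = 0.7848.
Surface direct beam = 1360 × 0.9208 × 0.7848 = 982.80 W/m².

983 W/m²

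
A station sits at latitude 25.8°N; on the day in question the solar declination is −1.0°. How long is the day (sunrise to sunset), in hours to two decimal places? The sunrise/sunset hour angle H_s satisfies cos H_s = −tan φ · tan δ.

11.94 hours

The sunset hour angle satisfies cos H_s = −tan φ tan δ = 0.0084, giving H_s = 89.52°.
Day length = 2 H_s / 15° h⁻¹ = 179.04° / 15 = 11.936 h.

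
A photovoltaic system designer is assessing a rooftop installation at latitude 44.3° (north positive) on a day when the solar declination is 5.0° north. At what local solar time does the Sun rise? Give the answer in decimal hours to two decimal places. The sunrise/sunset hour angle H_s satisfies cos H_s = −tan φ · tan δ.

5.67 h

The sunset hour angle satisfies cos H_s = −tan φ tan δ = -0.0854, giving H_s = 94.90°.
Sunrise is at 12 − H_s/15 = 12 − 6.327 = 5.673 h local solar time.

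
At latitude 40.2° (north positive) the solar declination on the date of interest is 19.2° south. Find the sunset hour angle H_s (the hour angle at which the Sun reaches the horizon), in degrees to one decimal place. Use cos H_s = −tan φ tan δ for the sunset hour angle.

72.9°

cos H_s = −tan(40.2°) · tan(-19.2°) = 0.2943, so H_s = arccos(0.2943) = 72.88°.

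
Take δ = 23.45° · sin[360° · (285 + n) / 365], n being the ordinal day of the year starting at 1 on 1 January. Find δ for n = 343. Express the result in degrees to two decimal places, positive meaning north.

360 × (285 + 343) / 365 = 619.397°; sin(619.397°) = -0.9829.
δ = 23.45 × -0.9829 = -23.049° ≈ -23.05°.

-23.05°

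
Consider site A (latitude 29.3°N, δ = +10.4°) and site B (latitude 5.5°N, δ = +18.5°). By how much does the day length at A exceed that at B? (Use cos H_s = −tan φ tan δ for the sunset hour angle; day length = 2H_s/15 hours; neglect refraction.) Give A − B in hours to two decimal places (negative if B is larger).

+0.54 h

A: H_s = arccos(−tan 29.3° · tan 10.4°) = 95.91°, so 2H_s/15 = 12.7880 h.
B: H_s = arccos(−tan 5.5° · tan 18.5°) = 91.85°, so 2H_s/15 = 12.2467 h.
A − B = 12.7880 − 12.2467 = 0.5413 h.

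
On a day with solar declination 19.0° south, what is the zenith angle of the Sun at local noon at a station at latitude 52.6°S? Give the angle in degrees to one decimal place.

At local solar noon the hour angle is zero, so the zenith angle is |φ − δ| = |-52.6° − (-19.0°)| = 33.6°.

33.6°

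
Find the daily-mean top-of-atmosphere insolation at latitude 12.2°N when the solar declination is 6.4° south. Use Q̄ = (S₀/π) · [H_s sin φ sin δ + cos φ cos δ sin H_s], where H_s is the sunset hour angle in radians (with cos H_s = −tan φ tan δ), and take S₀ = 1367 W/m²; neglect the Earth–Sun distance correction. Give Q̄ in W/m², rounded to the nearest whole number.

407 W/m²

cos H_s = −tan(12.2°) · tan(-6.4°) = 0.0243, so H_s = arccos(0.0243) = 88.61°. In radians, H_s = 1.5465.
H_s sin φ sin δ = 1.5465 × 0.2113 × -0.1115 = -0.0364.
cos φ cos δ sin H_s = 0.9774 × 0.9938 × 0.9997 = 0.9710.
Q̄ = (1367/π) × (-0.0364 + 0.9710) = 435.13 × 0.9346 = 406.67 W/m².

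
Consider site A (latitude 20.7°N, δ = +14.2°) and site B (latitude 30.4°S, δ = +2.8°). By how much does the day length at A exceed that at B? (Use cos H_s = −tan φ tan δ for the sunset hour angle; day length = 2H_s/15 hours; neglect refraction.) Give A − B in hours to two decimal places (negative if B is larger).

+0.95 h

A: H_s = arccos(−tan 20.7° · tan 14.2°) = 95.49°, so 2H_s/15 = 12.7320 h.
B: H_s = arccos(−tan -30.4° · tan 2.8°) = 88.36°, so 2H_s/15 = 11.7813 h.
A − B = 12.7320 − 11.7813 = 0.9507 h.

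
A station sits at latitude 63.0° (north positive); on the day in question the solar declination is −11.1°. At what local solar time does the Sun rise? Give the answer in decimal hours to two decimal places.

The sunset hour angle satisfies cos H_s = −tan φ tan δ = 0.3850, giving H_s = 67.36°.
Sunrise is at 12 − H_s/15 = 12 − 4.491 = 7.509 h local solar time.

7.51 h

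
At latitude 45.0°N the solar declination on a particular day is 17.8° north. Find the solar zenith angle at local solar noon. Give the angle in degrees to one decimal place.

27.2°

At local solar noon the hour angle is zero, so the zenith angle is |φ − δ| = |45.0° − (17.8°)| = 27.2°.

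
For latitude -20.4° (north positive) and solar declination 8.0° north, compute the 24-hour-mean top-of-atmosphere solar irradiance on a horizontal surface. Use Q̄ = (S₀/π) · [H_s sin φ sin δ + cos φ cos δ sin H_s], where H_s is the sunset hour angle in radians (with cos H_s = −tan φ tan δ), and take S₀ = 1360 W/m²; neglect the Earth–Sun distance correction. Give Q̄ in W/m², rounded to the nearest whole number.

369 W/m²

The sunset hour angle satisfies cos H_s = −tan φ tan δ = 0.0523, giving H_s = 87.00°. In radians, H_s = 1.5184.
H_s sin φ sin δ = 1.5184 × -0.3486 × 0.1392 = -0.0737.
cos φ cos δ sin H_s = 0.9373 × 0.9903 × 0.9986 = 0.9269.
Q̄ = (1360/π) × (-0.0737 + 0.9269) = 432.90 × 0.8532 = 369.35 W/m².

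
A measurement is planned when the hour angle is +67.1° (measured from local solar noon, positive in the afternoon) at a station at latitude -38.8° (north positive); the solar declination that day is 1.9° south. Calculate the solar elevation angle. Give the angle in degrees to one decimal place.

18.9°

With φ = -38.8°, δ = -1.9°, H = 67.10°: sin φ sin δ = 0.0208, cos φ cos δ cos H = 0.3031, so cos θ_z = 0.3239.
θ_z = arccos(0.3239) = 71.10°, so the elevation is 90° − 71.10° = 18.90°.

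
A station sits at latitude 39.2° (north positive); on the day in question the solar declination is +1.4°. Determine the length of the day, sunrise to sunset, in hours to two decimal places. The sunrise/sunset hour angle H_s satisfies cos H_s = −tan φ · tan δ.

12.15 hours

−tan φ tan δ = −(0.8156)(0.0244) = -0.0199; H_s = arccos(-0.0199) = 91.14°.
Day length = 2 H_s / 15° h⁻¹ = 182.28° / 15 = 12.152 h.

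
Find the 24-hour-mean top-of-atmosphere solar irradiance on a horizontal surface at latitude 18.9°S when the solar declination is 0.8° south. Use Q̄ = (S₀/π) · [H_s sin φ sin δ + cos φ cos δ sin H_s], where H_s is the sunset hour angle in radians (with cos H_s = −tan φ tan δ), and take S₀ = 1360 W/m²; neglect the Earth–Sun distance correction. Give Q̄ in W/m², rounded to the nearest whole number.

cos H_s = −tan(-18.9°) · tan(-0.8°) = -0.0048, so H_s = arccos(-0.0048) = 90.28°. In radians, H_s = 1.5757.
H_s sin φ sin δ = 1.5757 × -0.3239 × -0.0140 = 0.0071.
cos φ cos δ sin H_s = 0.9461 × 0.9999 × 1.0000 = 0.9460.
Q̄ = (1360/π) × (0.0071 + 0.9460) = 432.90 × 0.9531 = 412.60 W/m².

413 W/m²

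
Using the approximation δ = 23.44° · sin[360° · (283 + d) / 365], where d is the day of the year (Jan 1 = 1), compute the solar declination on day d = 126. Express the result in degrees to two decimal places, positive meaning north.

360 × (283 + 126) / 365 = 403.397°; sin(403.397°) = 0.6870.
δ = 23.44 × 0.6870 = 16.103° ≈ +16.10°.

+16.10°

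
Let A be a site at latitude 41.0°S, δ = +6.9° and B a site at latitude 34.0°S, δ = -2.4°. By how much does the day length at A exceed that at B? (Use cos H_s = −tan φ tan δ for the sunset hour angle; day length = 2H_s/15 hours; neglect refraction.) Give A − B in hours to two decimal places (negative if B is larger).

-1.02 h

A: H_s = arccos(−tan -41.0° · tan 6.9°) = 83.96°, so 2H_s/15 = 11.1947 h.
B: H_s = arccos(−tan -34.0° · tan -2.4°) = 91.62°, so 2H_s/15 = 12.2160 h.
A − B = 11.1947 − 12.2160 = -1.0213 h.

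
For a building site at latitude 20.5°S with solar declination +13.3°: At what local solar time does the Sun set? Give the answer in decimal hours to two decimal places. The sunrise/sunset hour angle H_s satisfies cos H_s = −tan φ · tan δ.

17.66 h

The sunset hour angle satisfies cos H_s = −tan φ tan δ = 0.0884, giving H_s = 84.93°.
Sunset is at 12 + H_s/15 = 12 + 5.662 = 17.662 h local solar time.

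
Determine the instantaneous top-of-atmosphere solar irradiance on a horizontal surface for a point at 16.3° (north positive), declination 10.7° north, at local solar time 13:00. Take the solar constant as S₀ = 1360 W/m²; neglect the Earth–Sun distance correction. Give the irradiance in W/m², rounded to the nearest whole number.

Hour angle H = 15° × (13 − 12) = 15.00°.
With φ = 16.3°, δ = 10.7°, H = 15.00°: sin φ sin δ = 0.0521, cos φ cos δ cos H = 0.9110, so cos θ_z = 0.9631.
Top-of-atmosphere irradiance = S₀ cos θ_z = 1360 × 0.9631 = 1309.82 W/m².

1310 W/m²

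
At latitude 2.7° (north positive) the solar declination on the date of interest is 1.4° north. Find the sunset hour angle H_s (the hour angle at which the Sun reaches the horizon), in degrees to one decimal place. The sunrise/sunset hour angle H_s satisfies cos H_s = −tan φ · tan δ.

90.1°

−tan φ tan δ = −(0.0472)(0.0244) = -0.0012; H_s = arccos(-0.0012) = 90.07°.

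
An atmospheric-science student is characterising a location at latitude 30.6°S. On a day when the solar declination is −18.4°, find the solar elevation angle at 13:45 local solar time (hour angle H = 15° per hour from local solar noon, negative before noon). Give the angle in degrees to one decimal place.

63.3°

Hour angle H = 15° × (13.75 − 12) = 26.25°.
cos θ_z = sin(-30.6°) sin(-18.4°) + cos(-30.6°) cos(-18.4°) cos(26.25°) = 0.1607 + 0.7325 = 0.8932.
θ_z = arccos(0.8932) = 26.72°, so the elevation is 90° − 26.72° = 63.28°.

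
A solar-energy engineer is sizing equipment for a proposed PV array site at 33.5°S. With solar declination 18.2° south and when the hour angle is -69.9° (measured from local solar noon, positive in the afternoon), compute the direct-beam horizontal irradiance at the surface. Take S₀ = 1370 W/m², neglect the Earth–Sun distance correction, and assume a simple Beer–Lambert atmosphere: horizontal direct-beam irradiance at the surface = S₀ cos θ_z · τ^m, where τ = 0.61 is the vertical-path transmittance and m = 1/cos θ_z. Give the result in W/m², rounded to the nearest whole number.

cos θ_z = sin φ sin δ + cos φ cos δ cos H = (-0.5519)(-0.3123) + (0.8339)(0.9500)(0.3437) = 0.4446.
Air mass m = 1/cos θ_z = 1/0.4446 = 2.249; τ^m = 0.61^2.249 = 0.3290.
Surface direct beam = 1370 × 0.4446 × 0.3290 = 200.39 W/m².

200 W/m²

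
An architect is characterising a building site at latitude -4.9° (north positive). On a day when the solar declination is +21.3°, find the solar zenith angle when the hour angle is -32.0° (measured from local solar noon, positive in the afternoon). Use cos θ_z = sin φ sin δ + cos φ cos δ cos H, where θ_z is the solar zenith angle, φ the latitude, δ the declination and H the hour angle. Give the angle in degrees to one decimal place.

cos θ_z = sin(-4.9°) sin(21.3°) + cos(-4.9°) cos(21.3°) cos(-32.00°) = -0.0310 + 0.7872 = 0.7562.
θ_z = arccos(0.7562) = 40.87°.

40.9°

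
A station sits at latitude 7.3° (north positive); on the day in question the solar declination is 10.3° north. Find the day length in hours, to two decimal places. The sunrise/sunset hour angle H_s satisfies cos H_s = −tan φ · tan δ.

12.18 hours

The sunset hour angle satisfies cos H_s = −tan φ tan δ = -0.0233, giving H_s = 91.34°.
Day length = 2 H_s / 15° h⁻¹ = 182.68° / 15 = 12.179 h.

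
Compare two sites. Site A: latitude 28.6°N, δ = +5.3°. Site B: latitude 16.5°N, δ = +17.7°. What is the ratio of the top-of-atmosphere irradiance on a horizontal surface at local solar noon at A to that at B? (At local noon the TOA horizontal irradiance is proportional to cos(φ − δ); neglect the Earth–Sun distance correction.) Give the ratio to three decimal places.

A: cos θ_z = cos(28.6° − (5.3°)) = 0.9184.
B: cos θ_z = cos(16.5° − (17.7°)) = 0.9998.
Ratio A/B = 0.9184 / 0.9998 = 0.9186.

0.919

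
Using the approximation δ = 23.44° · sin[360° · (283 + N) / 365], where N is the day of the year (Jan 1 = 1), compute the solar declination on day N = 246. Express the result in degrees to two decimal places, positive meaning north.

+7.34°

360 × (283 + 246) / 365 = 521.753°; sin(521.753°) = 0.3131.
δ = 23.44 × 0.3131 = 7.339° ≈ +7.34°.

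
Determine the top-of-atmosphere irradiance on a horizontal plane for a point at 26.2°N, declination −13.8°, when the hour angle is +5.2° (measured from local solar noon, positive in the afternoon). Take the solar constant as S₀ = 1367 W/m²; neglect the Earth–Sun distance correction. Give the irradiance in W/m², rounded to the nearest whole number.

cos θ_z = sin φ sin δ + cos φ cos δ cos H = (0.4415)(-0.2385) + (0.8973)(0.9711)(0.9959) = 0.7625.
Top-of-atmosphere irradiance = S₀ cos θ_z = 1367 × 0.7625 = 1042.34 W/m².

1042 W/m²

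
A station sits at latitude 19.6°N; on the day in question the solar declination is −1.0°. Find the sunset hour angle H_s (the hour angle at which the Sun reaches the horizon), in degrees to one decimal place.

−tan φ tan δ = −(0.3561)(-0.0175) = 0.0062; H_s = arccos(0.0062) = 89.64°.

89.6°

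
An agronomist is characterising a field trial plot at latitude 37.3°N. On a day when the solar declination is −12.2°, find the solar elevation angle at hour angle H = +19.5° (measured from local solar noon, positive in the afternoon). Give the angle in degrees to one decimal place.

cos θ_z = sin(37.3°) sin(-12.2°) + cos(37.3°) cos(-12.2°) cos(19.50°) = -0.1281 + 0.7329 = 0.6048.
θ_z = arccos(0.6048) = 52.79°, so the elevation is 90° − 52.79° = 37.21°.

37.2°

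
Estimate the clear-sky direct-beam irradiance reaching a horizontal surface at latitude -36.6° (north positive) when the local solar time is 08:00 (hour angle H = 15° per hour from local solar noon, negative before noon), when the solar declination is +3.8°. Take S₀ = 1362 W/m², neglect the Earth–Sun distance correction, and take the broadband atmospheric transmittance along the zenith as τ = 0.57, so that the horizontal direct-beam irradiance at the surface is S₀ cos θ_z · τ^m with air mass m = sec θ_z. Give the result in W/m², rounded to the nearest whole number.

Hour angle H = 15° × (8 − 12) = -60.00°.
cos θ_z = sin φ sin δ + cos φ cos δ cos H = (-0.5962)(0.0663) + (0.8028)(0.9978)(0.5000) = 0.3610.
Air mass m = 1/cos θ_z = 1/0.3610 = 2.770; τ^m = 0.57^2.770 = 0.2108.
Surface direct beam = 1362 × 0.3610 × 0.2108 = 103.65 W/m².

104 W/m²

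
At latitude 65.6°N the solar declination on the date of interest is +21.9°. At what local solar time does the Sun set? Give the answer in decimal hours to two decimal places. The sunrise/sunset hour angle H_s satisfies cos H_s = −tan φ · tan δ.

−tan φ tan δ = −(2.2045)(0.4020) = -0.8862; H_s = arccos(-0.8862) = 152.40°.
Sunset is at 12 + H_s/15 = 12 + 10.160 = 22.160 h local solar time.

22.16 h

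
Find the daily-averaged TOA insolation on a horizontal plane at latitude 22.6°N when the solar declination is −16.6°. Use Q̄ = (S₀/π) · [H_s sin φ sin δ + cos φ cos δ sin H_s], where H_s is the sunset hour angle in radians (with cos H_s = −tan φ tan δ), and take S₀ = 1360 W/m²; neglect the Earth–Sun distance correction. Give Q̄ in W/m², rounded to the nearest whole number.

The sunset hour angle satisfies cos H_s = −tan φ tan δ = 0.1241, giving H_s = 82.87°. In radians, H_s = 1.4464.
H_s sin φ sin δ = 1.4464 × 0.3843 × -0.2857 = -0.1588.
cos φ cos δ sin H_s = 0.9232 × 0.9583 × 0.9923 = 0.8779.
Q̄ = (1360/π) × (-0.1588 + 0.8779) = 432.90 × 0.7191 = 311.30 W/m².

311 W/m²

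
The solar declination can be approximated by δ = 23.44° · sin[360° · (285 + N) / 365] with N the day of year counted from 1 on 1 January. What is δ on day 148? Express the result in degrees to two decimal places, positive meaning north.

360 × (285 + 148) / 365 = 427.068°; sin(427.068°) = 0.9210.
δ = 23.44 × 0.9210 = 21.588° ≈ +21.59°.

+21.59°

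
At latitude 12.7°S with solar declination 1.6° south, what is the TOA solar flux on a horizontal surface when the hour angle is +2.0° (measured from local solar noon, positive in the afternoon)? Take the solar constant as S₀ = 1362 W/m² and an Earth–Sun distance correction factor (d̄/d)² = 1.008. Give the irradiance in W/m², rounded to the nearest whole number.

1346 W/m²

With φ = -12.7°, δ = -1.6°, H = 2.00°: sin φ sin δ = 0.0061, cos φ cos δ cos H = 0.9746, so cos θ_z = 0.9807.
Top-of-atmosphere irradiance = S₀ (d̄/d)² cos θ_z = 1362 × 1.008 × 0.9807 = 1346.40 W/m².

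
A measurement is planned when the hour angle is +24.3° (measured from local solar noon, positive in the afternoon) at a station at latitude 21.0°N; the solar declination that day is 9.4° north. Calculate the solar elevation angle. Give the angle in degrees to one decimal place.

63.9°

cos θ_z = sin(21.0°) sin(9.4°) + cos(21.0°) cos(9.4°) cos(24.30°) = 0.0585 + 0.8394 = 0.8979.
θ_z = arccos(0.8979) = 26.12°, so the elevation is 90° − 26.12° = 63.88°.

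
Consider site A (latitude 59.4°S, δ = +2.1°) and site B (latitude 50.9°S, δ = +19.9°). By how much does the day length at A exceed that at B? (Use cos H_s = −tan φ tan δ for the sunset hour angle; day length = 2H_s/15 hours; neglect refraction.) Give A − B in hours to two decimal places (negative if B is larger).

A: H_s = arccos(−tan -59.4° · tan 2.1°) = 86.45°, so 2H_s/15 = 11.5267 h.
B: H_s = arccos(−tan -50.9° · tan 19.9°) = 63.55°, so 2H_s/15 = 8.4733 h.
A − B = 11.5267 − 8.4733 = 3.0534 h.

+3.05 h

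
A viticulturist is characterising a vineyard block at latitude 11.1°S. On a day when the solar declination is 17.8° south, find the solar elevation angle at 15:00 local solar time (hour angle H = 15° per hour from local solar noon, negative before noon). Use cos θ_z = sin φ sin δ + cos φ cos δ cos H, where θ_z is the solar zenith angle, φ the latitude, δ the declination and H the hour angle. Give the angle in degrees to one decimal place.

Hour angle H = 15° × (15 − 12) = 45.00°.
cos θ_z = sin(-11.1°) sin(-17.8°) + cos(-11.1°) cos(-17.8°) cos(45.00°) = 0.0589 + 0.6607 = 0.7196.
θ_z = arccos(0.7196) = 43.98°, so the elevation is 90° − 43.98° = 46.02°.

46.0°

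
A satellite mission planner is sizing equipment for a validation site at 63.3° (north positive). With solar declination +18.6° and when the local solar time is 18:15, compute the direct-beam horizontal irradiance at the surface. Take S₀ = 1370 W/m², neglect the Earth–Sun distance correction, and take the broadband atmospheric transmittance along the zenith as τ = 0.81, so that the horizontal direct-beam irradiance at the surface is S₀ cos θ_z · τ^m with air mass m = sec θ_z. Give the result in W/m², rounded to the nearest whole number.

Hour angle H = 15° × (18.25 − 12) = 93.75°.
cos θ_z = sin(63.3°) sin(18.6°) + cos(63.3°) cos(18.6°) cos(93.75°) = 0.2849 + -0.0279 = 0.2570.
Air mass m = 1/cos θ_z = 1/0.2570 = 3.891; τ^m = 0.81^3.891 = 0.4405.
Surface direct beam = 1370 × 0.2570 × 0.4405 = 155.10 W/m².

155 W/m²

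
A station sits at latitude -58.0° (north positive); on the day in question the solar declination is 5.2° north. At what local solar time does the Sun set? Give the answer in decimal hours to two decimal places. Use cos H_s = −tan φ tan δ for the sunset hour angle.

−tan φ tan δ = −(-1.6003)(0.0910) = 0.1456; H_s = arccos(0.1456) = 81.63°.
Sunset is at 12 + H_s/15 = 12 + 5.442 = 17.442 h local solar time.

17.44 h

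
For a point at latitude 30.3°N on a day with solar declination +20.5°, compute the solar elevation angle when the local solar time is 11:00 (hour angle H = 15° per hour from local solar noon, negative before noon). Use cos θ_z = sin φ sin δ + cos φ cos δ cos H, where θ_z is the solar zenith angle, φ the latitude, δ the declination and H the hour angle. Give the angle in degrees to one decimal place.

73.3°

Hour angle H = 15° × (11 − 12) = -15.00°.
With φ = 30.3°, δ = 20.5°, H = -15.00°: sin φ sin δ = 0.1767, cos φ cos δ cos H = 0.7812, so cos θ_z = 0.9579.
θ_z = arccos(0.9579) = 16.68°, so the elevation is 90° − 16.68° = 73.32°.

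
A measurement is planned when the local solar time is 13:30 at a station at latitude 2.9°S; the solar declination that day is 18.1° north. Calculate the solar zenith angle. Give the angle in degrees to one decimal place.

30.5°

Hour angle H = 15° × (13.5 − 12) = 22.50°.
With φ = -2.9°, δ = 18.1°, H = 22.50°: sin φ sin δ = -0.0157, cos φ cos δ cos H = 0.8770, so cos θ_z = 0.8613.
θ_z = arccos(0.8613) = 30.54°.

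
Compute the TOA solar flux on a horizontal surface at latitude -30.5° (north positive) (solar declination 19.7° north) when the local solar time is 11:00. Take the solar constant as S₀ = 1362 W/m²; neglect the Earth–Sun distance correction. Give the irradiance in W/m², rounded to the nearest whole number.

834 W/m²

Hour angle H = 15° × (11 − 12) = -15.00°.
cos θ_z = sin(-30.5°) sin(19.7°) + cos(-30.5°) cos(19.7°) cos(-15.00°) = -0.1711 + 0.7836 = 0.6125.
Top-of-atmosphere irradiance = S₀ cos θ_z = 1362 × 0.6125 = 834.23 W/m².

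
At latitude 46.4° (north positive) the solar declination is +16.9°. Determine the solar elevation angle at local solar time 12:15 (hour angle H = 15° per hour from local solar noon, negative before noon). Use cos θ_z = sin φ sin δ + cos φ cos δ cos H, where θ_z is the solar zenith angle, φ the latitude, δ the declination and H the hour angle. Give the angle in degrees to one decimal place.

Hour angle H = 15° × (12.25 − 12) = 3.75°.
cos θ_z = sin φ sin δ + cos φ cos δ cos H = (0.7242)(0.2907) + (0.6896)(0.9568)(0.9979) = 0.8689.
θ_z = arccos(0.8689) = 29.67°, so the elevation is 90° − 29.67° = 60.33°.

60.3°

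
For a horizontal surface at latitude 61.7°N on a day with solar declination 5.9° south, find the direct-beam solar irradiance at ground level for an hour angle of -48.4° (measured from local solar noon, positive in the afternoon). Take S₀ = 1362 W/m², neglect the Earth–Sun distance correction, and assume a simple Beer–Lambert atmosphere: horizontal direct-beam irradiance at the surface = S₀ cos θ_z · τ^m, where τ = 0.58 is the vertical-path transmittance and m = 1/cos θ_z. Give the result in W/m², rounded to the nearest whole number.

26 W/m²

cos θ_z = sin φ sin δ + cos φ cos δ cos H = (0.8805)(-0.1028) + (0.4741)(0.9947)(0.6639) = 0.2226.
Air mass m = 1/cos θ_z = 1/0.2226 = 4.492; τ^m = 0.58^4.492 = 0.0866.
Surface direct beam = 1362 × 0.2226 × 0.0866 = 26.26 W/m².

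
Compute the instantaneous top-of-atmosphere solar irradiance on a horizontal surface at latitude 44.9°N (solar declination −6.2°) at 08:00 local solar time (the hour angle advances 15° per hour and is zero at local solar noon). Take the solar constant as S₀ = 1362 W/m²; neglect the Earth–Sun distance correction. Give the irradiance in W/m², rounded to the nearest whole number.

376 W/m²

Hour angle H = 15° × (8 − 12) = -60.00°.
With φ = 44.9°, δ = -6.2°, H = -60.00°: sin φ sin δ = -0.0762, cos φ cos δ cos H = 0.3521, so cos θ_z = 0.2759.
Top-of-atmosphere irradiance = S₀ cos θ_z = 1362 × 0.2759 = 375.78 W/m².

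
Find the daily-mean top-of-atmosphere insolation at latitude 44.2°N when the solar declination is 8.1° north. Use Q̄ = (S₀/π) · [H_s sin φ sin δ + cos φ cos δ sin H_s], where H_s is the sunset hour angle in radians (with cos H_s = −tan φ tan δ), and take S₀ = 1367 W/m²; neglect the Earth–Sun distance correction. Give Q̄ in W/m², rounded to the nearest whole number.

The sunset hour angle satisfies cos H_s = −tan φ tan δ = -0.1384, giving H_s = 97.96°. In radians, H_s = 1.7097.
H_s sin φ sin δ = 1.7097 × 0.6972 × 0.1409 = 0.1680.
cos φ cos δ sin H_s = 0.7169 × 0.9900 × 0.9904 = 0.7029.
Q̄ = (1367/π) × (0.1680 + 0.7029) = 435.13 × 0.8709 = 378.95 W/m².

379 W/m²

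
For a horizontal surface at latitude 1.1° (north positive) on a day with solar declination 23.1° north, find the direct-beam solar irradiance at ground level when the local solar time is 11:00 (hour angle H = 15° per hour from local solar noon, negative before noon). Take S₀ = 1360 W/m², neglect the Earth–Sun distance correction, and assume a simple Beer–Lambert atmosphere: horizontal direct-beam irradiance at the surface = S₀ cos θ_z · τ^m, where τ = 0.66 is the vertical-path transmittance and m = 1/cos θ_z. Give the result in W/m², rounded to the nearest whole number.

766 W/m²

Hour angle H = 15° × (11 − 12) = -15.00°.
cos θ_z = sin(1.1°) sin(23.1°) + cos(1.1°) cos(23.1°) cos(-15.00°) = 0.0075 + 0.8883 = 0.8958.
Air mass m = 1/cos θ_z = 1/0.8958 = 1.116; τ^m = 0.66^1.116 = 0.6289.
Surface direct beam = 1360 × 0.8958 × 0.6289 = 766.18 W/m².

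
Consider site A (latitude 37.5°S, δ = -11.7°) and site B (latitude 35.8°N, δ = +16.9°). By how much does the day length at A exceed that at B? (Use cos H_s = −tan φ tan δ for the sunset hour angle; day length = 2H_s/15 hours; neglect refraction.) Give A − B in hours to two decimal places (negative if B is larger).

-0.47 h

A: H_s = arccos(−tan -37.5° · tan -11.7°) = 99.14°, so 2H_s/15 = 13.2187 h.
B: H_s = arccos(−tan 35.8° · tan 16.9°) = 102.66°, so 2H_s/15 = 13.6880 h.
A − B = 13.2187 − 13.6880 = -0.4693 h.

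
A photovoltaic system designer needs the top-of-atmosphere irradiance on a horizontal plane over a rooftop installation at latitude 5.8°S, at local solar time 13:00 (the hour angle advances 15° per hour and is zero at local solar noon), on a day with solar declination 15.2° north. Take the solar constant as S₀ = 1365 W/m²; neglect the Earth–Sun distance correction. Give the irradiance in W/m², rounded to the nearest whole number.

Hour angle H = 15° × (13 − 12) = 15.00°.
With φ = -5.8°, δ = 15.2°, H = 15.00°: sin φ sin δ = -0.0265, cos φ cos δ cos H = 0.9274, so cos θ_z = 0.9009.
Top-of-atmosphere irradiance = S₀ cos θ_z = 1365 × 0.9009 = 1229.73 W/m².

1230 W/m²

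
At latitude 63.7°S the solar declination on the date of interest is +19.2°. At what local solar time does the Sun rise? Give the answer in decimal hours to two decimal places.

8.99 h

The sunset hour angle satisfies cos H_s = −tan φ tan δ = 0.7046, giving H_s = 45.20°.
Sunrise is at 12 − H_s/15 = 12 − 3.013 = 8.987 h local solar time.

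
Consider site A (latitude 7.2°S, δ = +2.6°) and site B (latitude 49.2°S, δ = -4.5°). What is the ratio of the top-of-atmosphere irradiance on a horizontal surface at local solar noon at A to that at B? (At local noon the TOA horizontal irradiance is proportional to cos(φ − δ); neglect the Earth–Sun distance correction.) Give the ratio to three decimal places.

A: cos θ_z = cos(-7.2° − (2.6°)) = 0.9854.
B: cos θ_z = cos(-49.2° − (-4.5°)) = 0.7108.
Ratio A/B = 0.9854 / 0.7108 = 1.3863.

1.386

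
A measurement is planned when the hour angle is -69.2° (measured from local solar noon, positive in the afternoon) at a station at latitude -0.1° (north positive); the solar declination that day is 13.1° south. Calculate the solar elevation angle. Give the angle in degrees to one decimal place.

cos θ_z = sin(-0.1°) sin(-13.1°) + cos(-0.1°) cos(-13.1°) cos(-69.20°) = 0.0004 + 0.3459 = 0.3463.
θ_z = arccos(0.3463) = 69.74°, so the elevation is 90° − 69.74° = 20.26°.

20.3°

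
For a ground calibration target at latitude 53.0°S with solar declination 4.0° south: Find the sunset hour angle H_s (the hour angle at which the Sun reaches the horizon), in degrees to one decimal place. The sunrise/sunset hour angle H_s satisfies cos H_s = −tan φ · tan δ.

95.3°

−tan φ tan δ = −(-1.3270)(-0.0699) = -0.0928; H_s = arccos(-0.0928) = 95.32°.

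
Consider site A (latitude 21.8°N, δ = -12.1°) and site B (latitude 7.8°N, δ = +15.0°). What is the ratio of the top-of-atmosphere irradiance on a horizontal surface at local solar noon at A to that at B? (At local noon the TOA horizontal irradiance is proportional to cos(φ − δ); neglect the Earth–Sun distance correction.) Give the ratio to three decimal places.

A: cos θ_z = cos(21.8° − (-12.1°)) = 0.8300.
B: cos θ_z = cos(7.8° − (15.0°)) = 0.9921.
Ratio A/B = 0.8300 / 0.9921 = 0.8366.

0.837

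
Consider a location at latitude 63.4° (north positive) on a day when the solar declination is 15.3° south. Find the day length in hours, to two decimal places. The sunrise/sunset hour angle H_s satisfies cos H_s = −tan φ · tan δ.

7.58 hours

−tan φ tan δ = −(1.9970)(-0.2736) = 0.5464; H_s = arccos(0.5464) = 56.88°.
Day length = 2 H_s / 15° h⁻¹ = 113.76° / 15 = 7.584 h.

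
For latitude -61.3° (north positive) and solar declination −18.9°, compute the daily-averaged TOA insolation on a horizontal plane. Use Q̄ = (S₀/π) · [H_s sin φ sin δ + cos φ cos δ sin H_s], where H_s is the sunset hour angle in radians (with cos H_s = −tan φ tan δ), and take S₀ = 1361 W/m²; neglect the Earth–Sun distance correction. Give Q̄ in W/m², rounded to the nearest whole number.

cos H_s = −tan(-61.3°) · tan(-18.9°) = -0.6254, so H_s = arccos(-0.6254) = 128.71°. In radians, H_s = 2.2464.
H_s sin φ sin δ = 2.2464 × -0.8771 × -0.3239 = 0.6382.
cos φ cos δ sin H_s = 0.4802 × 0.9461 × 0.7803 = 0.3545.
Q̄ = (1361/π) × (0.6382 + 0.3545) = 433.22 × 0.9927 = 430.06 W/m².

430 W/m²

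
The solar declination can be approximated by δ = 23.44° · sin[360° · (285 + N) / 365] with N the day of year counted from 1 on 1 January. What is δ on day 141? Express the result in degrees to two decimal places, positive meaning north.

+20.33°

360 × (285 + 141) / 365 = 420.164°; sin(420.164°) = 0.8675.
δ = 23.44 × 0.8675 = 20.334° ≈ +20.33°.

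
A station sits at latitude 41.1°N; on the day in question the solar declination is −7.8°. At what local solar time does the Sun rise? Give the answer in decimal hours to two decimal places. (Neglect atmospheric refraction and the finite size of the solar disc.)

6.46 h

−tan φ tan δ = −(0.8724)(-0.1370) = 0.1195; H_s = arccos(0.1195) = 83.14°.
Sunrise is at 12 − H_s/15 = 12 − 5.543 = 6.457 h local solar time.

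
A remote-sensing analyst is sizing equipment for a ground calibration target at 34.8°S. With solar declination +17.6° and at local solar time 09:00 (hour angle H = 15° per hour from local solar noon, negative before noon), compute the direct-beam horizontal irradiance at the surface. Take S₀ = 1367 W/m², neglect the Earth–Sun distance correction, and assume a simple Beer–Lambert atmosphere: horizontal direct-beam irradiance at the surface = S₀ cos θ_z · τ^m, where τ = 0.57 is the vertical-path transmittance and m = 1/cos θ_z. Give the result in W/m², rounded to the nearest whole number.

Hour angle H = 15° × (9 − 12) = -45.00°.
cos θ_z = sin φ sin δ + cos φ cos δ cos H = (-0.5707)(0.3024) + (0.8211)(0.9532)(0.7071) = 0.3808.
Air mass m = 1/cos θ_z = 1/0.3808 = 2.626; τ^m = 0.57^2.626 = 0.2285.
Surface direct beam = 1367 × 0.3808 × 0.2285 = 118.95 W/m².

119 W/m²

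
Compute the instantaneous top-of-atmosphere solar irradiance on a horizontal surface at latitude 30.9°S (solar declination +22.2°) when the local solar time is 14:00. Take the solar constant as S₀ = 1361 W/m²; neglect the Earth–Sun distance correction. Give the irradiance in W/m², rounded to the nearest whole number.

Hour angle H = 15° × (14 − 12) = 30.00°.
With φ = -30.9°, δ = 22.2°, H = 30.00°: sin φ sin δ = -0.1940, cos φ cos δ cos H = 0.6880, so cos θ_z = 0.4940.
Top-of-atmosphere irradiance = S₀ cos θ_z = 1361 × 0.4940 = 672.33 W/m².

672 W/m²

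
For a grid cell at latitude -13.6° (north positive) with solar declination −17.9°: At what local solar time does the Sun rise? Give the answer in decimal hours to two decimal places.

5.70 h

The sunset hour angle satisfies cos H_s = −tan φ tan δ = -0.0781, giving H_s = 94.48°.
Sunrise is at 12 − H_s/15 = 12 − 6.299 = 5.701 h local solar time.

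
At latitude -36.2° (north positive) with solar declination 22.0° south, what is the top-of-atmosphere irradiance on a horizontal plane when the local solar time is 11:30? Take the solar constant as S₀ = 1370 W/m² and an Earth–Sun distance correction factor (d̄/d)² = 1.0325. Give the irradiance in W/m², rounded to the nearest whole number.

Hour angle H = 15° × (11.5 − 12) = -7.50°.
With φ = -36.2°, δ = -22.0°, H = -7.50°: sin φ sin δ = 0.2212, cos φ cos δ cos H = 0.7418, so cos θ_z = 0.9630.
Top-of-atmosphere irradiance = S₀ (d̄/d)² cos θ_z = 1370 × 1.0325 × 0.9630 = 1362.19 W/m².

1362 W/m²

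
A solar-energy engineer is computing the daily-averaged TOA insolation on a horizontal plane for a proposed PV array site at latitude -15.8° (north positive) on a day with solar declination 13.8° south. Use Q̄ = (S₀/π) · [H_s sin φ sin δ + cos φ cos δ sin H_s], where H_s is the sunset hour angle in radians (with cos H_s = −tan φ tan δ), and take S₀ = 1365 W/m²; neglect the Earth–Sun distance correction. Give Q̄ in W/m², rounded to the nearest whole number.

451 W/m²

−tan φ tan δ = −(-0.2830)(-0.2456) = -0.0695; H_s = arccos(-0.0695) = 93.99°. In radians, H_s = 1.6404.
H_s sin φ sin δ = 1.6404 × -0.2723 × -0.2385 = 0.1065.
cos φ cos δ sin H_s = 0.9622 × 0.9711 × 0.9976 = 0.9321.
Q̄ = (1365/π) × (0.1065 + 0.9321) = 434.49 × 1.0386 = 451.26 W/m².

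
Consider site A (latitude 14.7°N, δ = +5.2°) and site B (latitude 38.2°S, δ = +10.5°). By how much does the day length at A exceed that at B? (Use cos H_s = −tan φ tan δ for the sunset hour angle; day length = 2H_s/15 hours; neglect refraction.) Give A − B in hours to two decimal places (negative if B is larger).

A: H_s = arccos(−tan 14.7° · tan 5.2°) = 91.37°, so 2H_s/15 = 12.1827 h.
B: H_s = arccos(−tan -38.2° · tan 10.5°) = 81.61°, so 2H_s/15 = 10.8813 h.
A − B = 12.1827 − 10.8813 = 1.3014 h.

+1.30 h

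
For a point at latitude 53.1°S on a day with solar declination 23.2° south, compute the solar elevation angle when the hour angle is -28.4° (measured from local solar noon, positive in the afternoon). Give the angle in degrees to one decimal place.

53.2°

cos θ_z = sin(-53.1°) sin(-23.2°) + cos(-53.1°) cos(-23.2°) cos(-28.40°) = 0.3150 + 0.4854 = 0.8004.
θ_z = arccos(0.8004) = 36.83°, so the elevation is 90° − 36.83° = 53.17°.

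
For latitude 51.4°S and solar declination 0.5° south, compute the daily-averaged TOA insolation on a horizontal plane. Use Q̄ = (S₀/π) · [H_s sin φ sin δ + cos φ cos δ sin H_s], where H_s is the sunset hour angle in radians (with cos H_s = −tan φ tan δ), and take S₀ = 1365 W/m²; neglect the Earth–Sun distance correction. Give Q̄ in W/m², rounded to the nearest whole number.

276 W/m²

−tan φ tan δ = −(-1.2527)(-0.0087) = -0.0109; H_s = arccos(-0.0109) = 90.62°. In radians, H_s = 1.5816.
H_s sin φ sin δ = 1.5816 × -0.7815 × -0.0087 = 0.0108.
cos φ cos δ sin H_s = 0.6239 × 1.0000 × 0.9999 = 0.6238.
Q̄ = (1365/π) × (0.0108 + 0.6238) = 434.49 × 0.6346 = 275.73 W/m².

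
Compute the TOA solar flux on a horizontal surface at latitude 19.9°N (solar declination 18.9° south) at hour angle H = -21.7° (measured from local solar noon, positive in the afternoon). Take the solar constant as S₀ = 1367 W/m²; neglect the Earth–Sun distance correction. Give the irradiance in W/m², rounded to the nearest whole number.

979 W/m²

cos θ_z = sin(19.9°) sin(-18.9°) + cos(19.9°) cos(-18.9°) cos(-21.70°) = -0.1103 + 0.8265 = 0.7162.
Top-of-atmosphere irradiance = S₀ cos θ_z = 1367 × 0.7162 = 979.05 W/m².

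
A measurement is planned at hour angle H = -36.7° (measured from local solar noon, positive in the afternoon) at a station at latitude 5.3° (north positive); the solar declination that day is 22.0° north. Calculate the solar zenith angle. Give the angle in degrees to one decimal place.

39.2°

With φ = 5.3°, δ = 22.0°, H = -36.70°: sin φ sin δ = 0.0346, cos φ cos δ cos H = 0.7402, so cos θ_z = 0.7748.
θ_z = arccos(0.7748) = 39.21°.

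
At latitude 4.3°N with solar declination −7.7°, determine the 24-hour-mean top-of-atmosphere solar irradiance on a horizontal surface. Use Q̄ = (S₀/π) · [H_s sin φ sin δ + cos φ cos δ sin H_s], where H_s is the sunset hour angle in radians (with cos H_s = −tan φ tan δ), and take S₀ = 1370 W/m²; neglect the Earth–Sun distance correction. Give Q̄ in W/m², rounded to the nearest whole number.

cos H_s = −tan(4.3°) · tan(-7.7°) = 0.0102, so H_s = arccos(0.0102) = 89.42°. In radians, H_s = 1.5607.
H_s sin φ sin δ = 1.5607 × 0.0750 × -0.1340 = -0.0157.
cos φ cos δ sin H_s = 0.9972 × 0.9910 × 0.9999 = 0.9881.
Q̄ = (1370/π) × (-0.0157 + 0.9881) = 436.08 × 0.9724 = 424.04 W/m².

424 W/m²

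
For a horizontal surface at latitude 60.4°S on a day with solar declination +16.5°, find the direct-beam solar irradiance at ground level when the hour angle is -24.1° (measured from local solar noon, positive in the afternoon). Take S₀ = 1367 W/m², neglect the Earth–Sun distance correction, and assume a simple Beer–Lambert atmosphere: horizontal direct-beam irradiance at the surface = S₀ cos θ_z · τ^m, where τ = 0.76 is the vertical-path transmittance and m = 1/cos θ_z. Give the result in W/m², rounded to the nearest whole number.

58 W/m²

cos θ_z = sin(-60.4°) sin(16.5°) + cos(-60.4°) cos(16.5°) cos(-24.10°) = -0.2469 + 0.4323 = 0.1854.
Air mass m = 1/cos θ_z = 1/0.1854 = 5.394; τ^m = 0.76^5.394 = 0.2276.
Surface direct beam = 1367 × 0.1854 × 0.2276 = 57.68 W/m².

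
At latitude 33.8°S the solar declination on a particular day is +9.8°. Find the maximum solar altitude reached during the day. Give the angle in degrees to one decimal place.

46.4°

At local solar noon the hour angle is zero, so the elevation is 90° − |φ − δ| = 90° − |-33.8° − (9.8°)| = 90° − 43.6° = 46.4°.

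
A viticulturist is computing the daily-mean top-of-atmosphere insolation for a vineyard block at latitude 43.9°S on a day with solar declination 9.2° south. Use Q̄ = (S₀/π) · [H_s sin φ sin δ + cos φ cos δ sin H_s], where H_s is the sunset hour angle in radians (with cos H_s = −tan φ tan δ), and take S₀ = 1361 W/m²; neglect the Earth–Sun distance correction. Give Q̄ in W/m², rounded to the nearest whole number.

387 W/m²

cos H_s = −tan(-43.9°) · tan(-9.2°) = -0.1559, so H_s = arccos(-0.1559) = 98.97°. In radians, H_s = 1.7274.
H_s sin φ sin δ = 1.7274 × -0.6934 × -0.1599 = 0.1915.
cos φ cos δ sin H_s = 0.7206 × 0.9871 × 0.9878 = 0.7026.
Q̄ = (1361/π) × (0.1915 + 0.7026) = 433.22 × 0.8941 = 387.34 W/m².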